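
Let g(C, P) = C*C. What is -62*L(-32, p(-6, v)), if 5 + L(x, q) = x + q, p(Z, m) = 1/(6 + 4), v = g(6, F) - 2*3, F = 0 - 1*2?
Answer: 11439/5 ≈ 2287.8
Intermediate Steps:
F = -2 (F = 0 - 2 = -2)
g(C, P) = C²
v = 30 (v = 6² - 2*3 = 36 - 6 = 30)
p(Z, m) = ⅒ (p(Z, m) = 1/10 = ⅒)
L(x, q) = -5 + q + x (L(x, q) = -5 + (x + q) = -5 + (q + x) = -5 + q + x)
-62*L(-32, p(-6, v)) = -62*(-5 + ⅒ - 32) = -62*(-369/10) = 11439/5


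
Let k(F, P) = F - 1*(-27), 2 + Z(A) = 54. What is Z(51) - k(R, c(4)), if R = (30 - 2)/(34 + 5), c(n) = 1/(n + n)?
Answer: 947/39 ≈ 24.282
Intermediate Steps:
c(n) = 1/(2*n)
R = 28/39 ≈ 0.71795
Z(A) = 52 (Z(A) = -2 + 54 = 52)
k(F, P) = 27 + F (k(F, P) = F + 27 = 27 + F)
Z(51) - k(R, c(4)) = 52 - (27 + 28/39) = 52 - 1*1081/39 = 52 - 1081/39 = 947/39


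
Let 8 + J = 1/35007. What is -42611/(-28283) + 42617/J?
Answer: -42183285317672/7920795565 ≈ -5325.6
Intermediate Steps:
J = -280055/35007 (J = -8 + 1/35007 = -280055/35007 ≈ -8.0000)
-42611/(-28283) + 42617/J = -42611/(-28283) + 42617/(-280055/35007) = -42611*(-1/28283) + 42617*(-35007/280055) = 42611/28283 - 1491893319/280055 = -42183285317672/7920795565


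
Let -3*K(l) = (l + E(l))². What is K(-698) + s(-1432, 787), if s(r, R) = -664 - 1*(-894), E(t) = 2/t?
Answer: -19752792973/121801 ≈ -1.6217e+5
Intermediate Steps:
K(l) = -(l + 2/l)²/3
s(r, R) = 230 (s(r, R) = -664 + 894 = 230)
K(-698) + s(-1432, 787) = -⅓*(2 + (-698)²)²/(-698)² + 230 = -⅓*1/487204*(2 + 487204)² + 230 = -⅓*1/487204*487206² + 230 = -⅓*1/487204*237369686436 + 230 = -19780807203/121801 + 230 = -19752792973/121801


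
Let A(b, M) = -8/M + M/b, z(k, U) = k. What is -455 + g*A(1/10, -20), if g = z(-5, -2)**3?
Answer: 24495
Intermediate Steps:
g = -125 (g = (-5)**3 = -125)
-455 + g*A(1/10, -20) = -455 - 125*(-8/(-20) - 20/(1/10)) = -455 - 125*(-8*(-1/20) - 20/1/10) = -455 - 125*(2/5 - 20*10) = -455 - 125*(2/5 - 200) = -455 - 125*(-998/5) = -455 + 24950 = 24495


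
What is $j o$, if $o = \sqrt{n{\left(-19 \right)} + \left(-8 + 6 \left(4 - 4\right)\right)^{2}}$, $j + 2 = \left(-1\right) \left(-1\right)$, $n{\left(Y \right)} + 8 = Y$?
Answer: $- \sqrt{37} \approx -6.0828$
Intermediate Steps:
$n{\left(Y \right)} = -8 + Y$
$j = -1$ ($j = -2 - -1 = -2 + 1 = -1$)
$o = \sqrt{37}$ ($o = \sqrt{\left(-8 - 19\right) + \left(-8 + 6 \left(4 - 4\right)\right)^{2}} = \sqrt{-27 + \left(-8 + 6 \cdot 0\right)^{2}} = \sqrt{-27 + \left(-8 + 0\right)^{2}} = \sqrt{-27 + \left(-8\right)^{2}} = \sqrt{-27 + 64} = \sqrt{37} \approx 6.0828$)
$j o = - \sqrt{37}$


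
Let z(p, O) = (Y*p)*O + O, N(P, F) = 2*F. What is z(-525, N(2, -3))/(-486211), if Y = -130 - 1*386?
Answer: 1625406/486211 ≈ 3.3430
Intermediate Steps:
Y = -516 (Y = -130 - 386 = -516)
z(p, O) = O - 516*O*p (z(p, O) = (-516*p)*O + O = -516*O*p + O = O - 516*O*p)
z(-525, N(2, -3))/(-486211) = ((2*(-3))*(1 - 516*(-525)))/(-486211) = -6*(1 + 270900)*(-1/486211) = -6*270901*(-1/486211) = -1625406*(-1/486211) = 1625406/486211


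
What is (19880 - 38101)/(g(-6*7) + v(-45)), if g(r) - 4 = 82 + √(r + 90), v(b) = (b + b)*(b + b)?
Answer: -74578553/33505274 + 18221*√3/16752637 ≈ -2.2240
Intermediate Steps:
v(b) = 4*b² (v(b) = (2*b)*(2*b) = 4*b²)
g(r) = 86 + √(90 + r) (g(r) = 4 + (82 + √(r + 90)) = 4 + (82 + √(90 + r)) = 86 + √(90 + r))
(19880 - 38101)/(g(-6*7) + v(-45)) = (19880 - 38101)/((86 + √(90 - 6*7)) + 4*(-45)²) = -18221/((86 + √(90 - 42)) + 4*2025) = -18221/((86 + √48) + 8100) = -18221/((86 + 4*√3) + 8100) = -18221/(8186 + 4*√3)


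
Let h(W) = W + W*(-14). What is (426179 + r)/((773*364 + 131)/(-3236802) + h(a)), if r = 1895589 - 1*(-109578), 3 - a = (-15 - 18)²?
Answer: 7869785595492/45696889133 ≈ 172.22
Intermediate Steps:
a = -1086 (a = 3 - (-15 - 18)² = 3 - 1*(-33)² = 3 - 1*1089 = 3 - 1089 = -1086)
r = 2005167 (r = 1895589 + 109578 = 2005167)
h(W) = -13*W (h(W) = W - 14*W = -13*W)
(426179 + r)/((773*364 + 131)/(-3236802) + h(a)) = (426179 + 2005167)/((773*364 + 131)/(-3236802) - 13*(-1086)) = 2431346/((281372 + 131)*(-1/3236802) + 14118) = 2431346/(281503*(-1/3236802) + 14118) = 2431346/(-281503/3236802 + 14118) = 2431346/(45696889133/3236802) = 2431346*(3236802/45696889133) = 7869785595492/45696889133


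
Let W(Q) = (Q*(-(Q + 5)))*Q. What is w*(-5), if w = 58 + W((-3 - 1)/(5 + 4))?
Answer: -208130/729 ≈ -285.50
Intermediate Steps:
W(Q) = Q**2*(-5 - Q) (W(Q) = (Q*(-(5 + Q)))*Q = (Q*(-5 - Q))*Q = Q**2*(-5 - Q))
w = 41626/729 (w = 58 + ((-3 - 1)/(5 + 4))**2*(-5 - (-3 - 1)/(5 + 4)) = 58 + (-4/9)**2*(-5 - (-4)/9) = 58 + (-4*1/9)**2*(-5 - (-4)/9) = 58 + (-4/9)**2*(-5 - 1*(-4/9)) = 58 + 16*(-5 + 4/9)/81 = 58 + (16/81)*(-41/9) = 58 - 656/729 = 41626/729 ≈ 57.100)
w*(-5) = (41626/729)*(-5) = -208130/729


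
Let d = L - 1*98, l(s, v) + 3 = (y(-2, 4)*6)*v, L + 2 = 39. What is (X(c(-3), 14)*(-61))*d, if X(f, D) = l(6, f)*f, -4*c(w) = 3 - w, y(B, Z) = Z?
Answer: 435357/2 ≈ 2.1768e+5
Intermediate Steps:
L = 37 (L = -2 + 39 = 37)
c(w) = -¾ + w/4 (c(w) = -(3 - w)/4 = -¾ + w/4)
l(s, v) = -3 + 24*v (l(s, v) = -3 + (4*6)*v = -3 + 24*v)
X(f, D) = f*(-3 + 24*f) (X(f, D) = (-3 + 24*f)*f = f*(-3 + 24*f))
d = -61 (d = 37 - 1*98 = 37 - 98 = -61)
(X(c(-3), 14)*(-61))*d = ((3*(-¾ + (¼)*(-3))*(-1 + 8*(-¾ + (¼)*(-3))))*(-61))*(-61) = ((3*(-¾ - ¾)*(-1 + 8*(-¾ - ¾)))*(-61))*(-61) = ((3*(-3/2)*(-1 + 8*(-3/2)))*(-61))*(-61) = ((3*(-3/2)*(-1 - 12))*(-61))*(-61) = ((3*(-3/2)*(-13))*(-61))*(-61) = ((117/2)*(-61))*(-61) = -7137/2*(-61) = 435357/2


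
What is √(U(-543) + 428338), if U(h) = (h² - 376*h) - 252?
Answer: √927103 ≈ 962.86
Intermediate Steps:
U(h) = -252 + h² - 376*h
√(U(-543) + 428338) = √((-252 + (-543)² - 376*(-543)) + 428338) = √((-252 + 294849 + 204168) + 428338) = √(498765 + 428338) = √927103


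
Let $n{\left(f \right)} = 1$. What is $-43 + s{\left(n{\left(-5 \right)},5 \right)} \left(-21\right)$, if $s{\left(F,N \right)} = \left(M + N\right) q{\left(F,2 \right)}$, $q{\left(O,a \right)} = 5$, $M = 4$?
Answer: $-988$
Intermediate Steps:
$s{\left(F,N \right)} = 20 + 5 N$ ($s{\left(F,N \right)} = \left(4 + N\right) 5 = 20 + 5 N$)
$-43 + s{\left(n{\left(-5 \right)},5 \right)} \left(-21\right) = -43 + \left(20 + 5 \cdot 5\right) \left(-21\right) = -43 + \left(20 + 25\right) \left(-21\right) = -43 + 45 \left(-21\right) = -43 - 945 = -988$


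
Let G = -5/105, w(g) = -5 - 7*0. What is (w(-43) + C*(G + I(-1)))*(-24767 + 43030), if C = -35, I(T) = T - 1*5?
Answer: 11323060/3 ≈ 3.7744e+6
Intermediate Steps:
I(T) = -5 + T (I(T) = T - 5 = -5 + T)
w(g) = -5 (w(g) = -5 + 0 = -5)
G = -1/21 (G = -5*1/105 = -1/21 ≈ -0.047619)
(w(-43) + C*(G + I(-1)))*(-24767 + 43030) = (-5 - 35*(-1/21 + (-5 - 1)))*(-24767 + 43030) = (-5 - 35*(-1/21 - 6))*18263 = (-5 - 35*(-127/21))*18263 = (-5 + 635/3)*18263 = (620/3)*18263 = 11323060/3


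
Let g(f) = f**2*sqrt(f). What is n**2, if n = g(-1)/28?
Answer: -1/784 ≈ -0.0012755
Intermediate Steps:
g(f) = f**(5/2)
n = I/28 (n = (-1)**(5/2)/28 = I*(1/28) = I/28 ≈ 0.035714*I)
n**2 = (I/28)**2 = -1/784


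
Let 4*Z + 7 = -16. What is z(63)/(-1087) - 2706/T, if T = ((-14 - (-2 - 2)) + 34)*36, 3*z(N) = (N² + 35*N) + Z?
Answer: -786313/156528 ≈ -5.0235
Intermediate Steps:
Z = -23/4 (Z = -7/4 + (¼)*(-16) = -7/4 - 4 = -23/4 ≈ -5.7500)
z(N) = -23/12 + N²/3 + 35*N/3 (z(N) = ((N² + 35*N) - 23/4)/3 = (-23/4 + N² + 35*N)/3 = -23/12 + N²/3 + 35*N/3)
T = 864 (T = ((-14 - 1*(-4)) + 34)*36 = ((-14 + 4) + 34)*36 = (-10 + 34)*36 = 24*36 = 864)
z(63)/(-1087) - 2706/T = (-23/12 + (⅓)*63² + (35/3)*63)/(-1087) - 2706/864 = (-23/12 + (⅓)*3969 + 735)*(-1/1087) - 2706*1/864 = (-23/12 + 1323 + 735)*(-1/1087) - 451/144 = (24673/12)*(-1/1087) - 451/144 = -24673/13044 - 451/144 = -786313/156528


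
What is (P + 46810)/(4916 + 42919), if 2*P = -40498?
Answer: 26561/47835 ≈ 0.55526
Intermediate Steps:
P = -20249 (P = (½)*(-40498) = -20249)
(P + 46810)/(4916 + 42919) = (-20249 + 46810)/(4916 + 42919) = 26561/47835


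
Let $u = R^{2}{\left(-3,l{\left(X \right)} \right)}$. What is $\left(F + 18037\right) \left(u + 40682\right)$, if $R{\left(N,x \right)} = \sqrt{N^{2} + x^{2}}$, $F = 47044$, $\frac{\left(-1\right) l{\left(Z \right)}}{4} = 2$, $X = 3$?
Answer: $2652376155$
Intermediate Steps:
$l{\left(Z \right)} = -8$ ($l{\left(Z \right)} = \left(-4\right) 2 = -8$)
$u = 73$ ($u = \left(\sqrt{\left(-3\right)^{2} + \left(-8\right)^{2}}\right)^{2} = \left(\sqrt{9 + 64}\right)^{2} = \left(\sqrt{73}\right)^{2} = 73$)
$\left(F + 18037\right) \left(u + 40682\right) = \left(47044 + 18037\right) \left(73 + 40682\right) = 65081 \cdot 40755 = 2652376155$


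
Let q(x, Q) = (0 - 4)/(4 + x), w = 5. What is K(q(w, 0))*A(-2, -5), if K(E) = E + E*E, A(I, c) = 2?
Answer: -40/81 ≈ -0.49383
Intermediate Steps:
q(x, Q) = -4/(4 + x)
K(E) = E + E²
K(q(w, 0))*A(-2, -5) = ((-4/(4 + 5))*(1 - 4/(4 + 5)))*2 = ((-4/9)*(1 - 4/9))*2 = ((-4*⅑)*(1 - 4*⅑))*2 = -4*(1 - 4/9)/9*2 = -4/9*5/9*2 = -20/81*2 = -40/81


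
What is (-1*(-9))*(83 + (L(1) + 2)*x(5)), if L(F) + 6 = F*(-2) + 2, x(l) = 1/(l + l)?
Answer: 3717/5 ≈ 743.40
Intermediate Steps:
x(l) = 1/(2*l)
L(F) = -4 - 2*F (L(F) = -6 + (F*(-2) + 2) = -6 + (-2*F + 2) = -6 + (2 - 2*F) = -4 - 2*F)
(-1*(-9))*(83 + (L(1) + 2)*x(5)) = (-1*(-9))*(83 + ((-4 - 2*1) + 2)*((½)/5)) = 9*(83 + ((-4 - 2) + 2)*((½)*(⅕))) = 9*(83 + (-6 + 2)*(⅒)) = 9*(83 - 4*⅒) = 9*(83 - ⅖) = 9*(413/5) = 3717/5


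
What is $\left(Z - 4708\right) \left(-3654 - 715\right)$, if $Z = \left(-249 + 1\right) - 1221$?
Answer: $26987313$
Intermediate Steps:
$Z = -1469$ ($Z = -248 - 1221 = -1469$)
$\left(Z - 4708\right) \left(-3654 - 715\right) = \left(-1469 - 4708\right) \left(-3654 - 715\right) = \left(-6177\right) \left(-4369\right) = 26987313$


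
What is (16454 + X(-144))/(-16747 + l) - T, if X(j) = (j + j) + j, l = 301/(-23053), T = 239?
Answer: -46319910177/193034446 ≈ -239.96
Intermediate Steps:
l = -301/23053 (l = 301*(-1/23053) = -301/23053 ≈ -0.013057)
X(j) = 3*j (X(j) = 2*j + j = 3*j)
(16454 + X(-144))/(-16747 + l) - T = (16454 + 3*(-144))/(-16747 - 301/23053) - 1*239 = (16454 - 432)/(-386068892/23053) - 239 = 16022*(-23053/386068892) - 239 = -184677583/193034446 - 239 = -46319910177/193034446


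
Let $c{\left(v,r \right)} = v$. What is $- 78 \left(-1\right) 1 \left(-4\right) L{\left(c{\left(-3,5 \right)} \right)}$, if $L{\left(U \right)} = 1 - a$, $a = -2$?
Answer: $-936$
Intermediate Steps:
$L{\left(U \right)} = 3$ ($L{\left(U \right)} = 1 - -2 = 1 + 2 = 3$)
$- 78 \left(-1\right) 1 \left(-4\right) L{\left(c{\left(-3,5 \right)} \right)} = - 78 \left(-1\right) 1 \left(-4\right) 3 = - 78 \left(\left(-1\right) \left(-4\right)\right) 3 = \left(-78\right) 4 \cdot 3 = \left(-312\right) 3 = -936$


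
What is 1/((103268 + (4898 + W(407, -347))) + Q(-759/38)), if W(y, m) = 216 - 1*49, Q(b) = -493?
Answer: 1/107840 ≈ 9.2730e-6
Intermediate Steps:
W(y, m) = 167 (W(y, m) = 216 - 49 = 167)
1/((103268 + (4898 + W(407, -347))) + Q(-759/38)) = 1/((103268 + (4898 + 167)) - 493) = 1/((103268 + 5065) - 493) = 1/(108333 - 493) = 1/107840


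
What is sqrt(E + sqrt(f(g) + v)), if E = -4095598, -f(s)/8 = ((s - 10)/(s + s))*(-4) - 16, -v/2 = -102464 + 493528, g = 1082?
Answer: sqrt(-1198703718238 + 6492*I*sqrt(1589388211))/541 ≈ 0.21848 + 2023.8*I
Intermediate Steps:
v = -782128 (v = -2*(-102464 + 493528) = -2*391064 = -782128)
f(s) = 128 + 16*(-10 + s)/s (f(s) = -8*(((s - 10)/(s + s))*(-4) - 16) = -8*(((-10 + s)/((2*s)))*(-4) - 16) = -8*(((-10 + s)*(1/(2*s)))*(-4) - 16) = -8*(((-10 + s)/(2*s))*(-4) - 16) = -8*(-2*(-10 + s)/s - 16) = -8*(-16 - 2*(-10 + s)/s) = 128 + 16*(-10 + s)/s)
sqrt(E + sqrt(f(g) + v)) = sqrt(-4095598 + sqrt((144 - 160/1082) - 782128)) = sqrt(-4095598 + sqrt((144 - 160*1/1082) - 782128)) = sqrt(-4095598 + sqrt((144 - 80/541) - 782128)) = sqrt(-4095598 + sqrt(77824/541 - 782128)) = sqrt(-4095598 + sqrt(-423053424/541)) = sqrt(-4095598 + 12*I*sqrt(1589388211)/541)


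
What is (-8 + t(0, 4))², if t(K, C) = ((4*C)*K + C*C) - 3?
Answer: 25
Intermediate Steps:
t(K, C) = -3 + C² + 4*C*K (t(K, C) = (4*C*K + C²) - 3 = (C² + 4*C*K) - 3 = -3 + C² + 4*C*K)
(-8 + t(0, 4))² = (-8 + (-3 + 4² + 4*4*0))² = (-8 + (-3 + 16 + 0))² = (-8 + 13)² = 5² = 25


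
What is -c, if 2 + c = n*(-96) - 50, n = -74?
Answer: -7052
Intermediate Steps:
c = 7052 (c = -2 + (-74*(-96) - 50) = -2 + (7104 - 50) = -2 + 7054 = 7052)
-c = -1*7052 = -7052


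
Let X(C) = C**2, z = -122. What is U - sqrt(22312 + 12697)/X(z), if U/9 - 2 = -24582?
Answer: -221220 - sqrt(35009)/14884 ≈ -2.2122e+5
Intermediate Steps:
U = -221220 (U = 18 + 9*(-24582) = 18 - 221238 = -221220)
U - sqrt(22312 + 12697)/X(z) = -221220 - sqrt(22312 + 12697)/((-122)**2) = -221220 - sqrt(35009)/14884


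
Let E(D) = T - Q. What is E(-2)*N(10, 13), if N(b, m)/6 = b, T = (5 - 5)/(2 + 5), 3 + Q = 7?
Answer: -240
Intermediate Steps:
Q = 4 (Q = -3 + 7 = 4)
T = 0 (T = 0/7 = 0*(⅐) = 0)
N(b, m) = 6*b
E(D) = -4 (E(D) = 0 - 1*4 = 0 - 4 = -4)
E(-2)*N(10, 13) = -24*10 = -4*60 = -240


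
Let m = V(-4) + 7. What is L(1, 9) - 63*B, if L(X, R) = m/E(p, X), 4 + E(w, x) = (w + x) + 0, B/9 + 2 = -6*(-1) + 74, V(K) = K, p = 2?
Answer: -44229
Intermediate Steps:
B = 702 (B = -18 + 9*(-6*(-1) + 74) = -18 + 9*(6 + 74) = -18 + 9*80 = -18 + 720 = 702)
E(w, x) = -4 + w + x (E(w, x) = -4 + ((w + x) + 0) = -4 + (w + x) = -4 + w + x)
m = 3 (m = -4 + 7 = 3)
L(X, R) = 3/(-2 + X) (L(X, R) = 3/(-4 + 2 + X) = 3/(-2 + X))
L(1, 9) - 63*B = 3/(-2 + 1) - 63*702 = 3/(-1) - 44226 = 3*(-1) - 44226 = -3 - 44226 = -44229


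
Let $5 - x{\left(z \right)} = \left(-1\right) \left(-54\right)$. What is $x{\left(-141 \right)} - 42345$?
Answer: $-42394$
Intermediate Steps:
$x{\left(z \right)} = -49$ ($x{\left(z \right)} = 5 - \left(-1\right) \left(-54\right) = 5 - 54 = -49$)
$x{\left(-141 \right)} - 42345 = -49 - 42345 = -42394$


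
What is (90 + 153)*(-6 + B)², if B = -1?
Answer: 11907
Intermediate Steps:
(90 + 153)*(-6 + B)² = (90 + 153)*(-6 - 1)² = 243*(-7)² = 243*49 = 11907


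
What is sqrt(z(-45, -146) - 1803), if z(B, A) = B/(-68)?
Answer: I*sqrt(2083503)/34 ≈ 42.454*I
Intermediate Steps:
z(B, A) = -B/68 (z(B, A) = B*(-1/68) = -B/68)
sqrt(z(-45, -146) - 1803) = sqrt(-1/68*(-45) - 1803) = sqrt(45/68 - 1803) = sqrt(-122559/68) = I*sqrt(2083503)/34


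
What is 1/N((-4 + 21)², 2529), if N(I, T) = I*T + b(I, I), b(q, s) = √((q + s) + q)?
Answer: 843/616132682 - √3/31422766782 ≈ 1.3682e-6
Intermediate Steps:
b(q, s) = √(s + 2*q)
N(I, T) = I*T + √3*√I (N(I, T) = I*T + √(I + 2*I) = I*T + √(3*I) = I*T + √3*√I)
1/N((-4 + 21)², 2529) = 1/((-4 + 21)²*2529 + √3*√((-4 + 21)²)) = 1/(17²*2529 + √3*√(17²)) = 1/(289*2529 + √3*√289) = 1/(730881 + √3*17) = 1/(730881 + 17*√3)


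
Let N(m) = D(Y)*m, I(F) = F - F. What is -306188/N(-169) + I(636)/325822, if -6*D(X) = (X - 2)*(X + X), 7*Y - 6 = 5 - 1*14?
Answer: -15003212/2873 ≈ -5222.1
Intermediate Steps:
Y = -3/7 (Y = 6/7 + (5 - 1*14)/7 = 6/7 + (5 - 14)/7 = 6/7 + (⅐)*(-9) = 6/7 - 9/7 = -3/7 ≈ -0.42857)
D(X) = -X*(-2 + X)/3 (D(X) = -(X - 2)*(X + X)/6 = -(-2 + X)*2*X/6 = -X*(-2 + X)/3)
I(F) = 0
N(m) = -17*m/49 (N(m) = ((⅓)*(-3/7)*(2 - 1*(-3/7)))*m = ((⅓)*(-3/7)*(2 + 3/7))*m = ((⅓)*(-3/7)*(17/7))*m = -17*m/49)
-306188/N(-169) + I(636)/325822 = -306188/((-17/49*(-169))) + 0/325822 = -306188/2873/49 + 0*(1/325822) = -306188*49/2873 + 0 = -15003212/2873 + 0 = -15003212/2873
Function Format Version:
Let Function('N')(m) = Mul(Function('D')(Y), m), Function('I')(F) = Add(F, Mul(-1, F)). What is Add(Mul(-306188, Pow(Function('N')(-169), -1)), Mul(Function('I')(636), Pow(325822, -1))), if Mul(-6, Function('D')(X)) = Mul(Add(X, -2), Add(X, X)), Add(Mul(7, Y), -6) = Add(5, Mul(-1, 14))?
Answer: Rational(-15003212, 2873) ≈ -5222.1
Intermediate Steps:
Y = Rational(-3, 7) (Y = Add(Rational(6, 7), Mul(Rational(1, 7), Add(5, Mul(-1, 14)))) = Add(Rational(6, 7), Mul(Rational(1, 7), Add(5, -14))) = Add(Rational(6, 7), Mul(Rational(1, 7), -9)) = Add(Rational(6, 7), Rational(-9, 7)) = Rational(-3, 7) ≈ -0.42857)
Function('D')(X) = Mul(Rational(-1, 3), X, Add(-2, X)) (Function('D')(X) = Mul(Rational(-1, 6), Mul(Add(X, -2), Add(X, X))) = Mul(Rational(-1, 6), Mul(Add(-2, X), Mul(2, X))) = Mul(Rational(-1, 6), Mul(2, X, Add(-2, X))) = Mul(Rational(-1, 3), X, Add(-2, X)))
Function('I')(F) = 0
Function('N')(m) = Mul(Rational(-17, 49), m) (Function('N')(m) = Mul(Mul(Rational(1, 3), Rational(-3, 7), Add(2, Mul(-1, Rational(-3, 7)))), m) = Mul(Mul(Rational(1, 3), Rational(-3, 7), Add(2, Rational(3, 7))), m) = Mul(Mul(Rational(1, 3), Rational(-3, 7), Rational(17, 7)), m) = Mul(Rational(-17, 49), m))
Add(Mul(-306188, Pow(Function('N')(-169), -1)), Mul(Function('I')(636), Pow(325822, -1))) = Add(Mul(-306188, Pow(Mul(Rational(-17, 49), -169), -1)), Mul(0, Pow(325822, -1))) = Add(Mul(-306188, Pow(Rational(2873, 49), -1)), Mul(0, Rational(1, 325822))) = Add(Mul(-306188, Rational(49, 2873)), 0) = Add(Rational(-15003212, 2873), 0) = Rational(-15003212, 2873)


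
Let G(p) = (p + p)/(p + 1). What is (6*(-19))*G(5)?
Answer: -190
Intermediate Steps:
G(p) = 2*p/(1 + p) (G(p) = (2*p)/(1 + p) = 2*p/(1 + p))
(6*(-19))*G(5) = (6*(-19))*(2*5/(1 + 5)) = -228*5/6 = -114*5/3 = -190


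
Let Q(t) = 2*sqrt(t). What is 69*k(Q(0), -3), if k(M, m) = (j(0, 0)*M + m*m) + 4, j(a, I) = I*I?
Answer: 897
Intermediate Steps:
j(a, I) = I**2
k(M, m) = 4 + m**2 (k(M, m) = (0**2*M + m*m) + 4 = (0*M + m**2) + 4 = (0 + m**2) + 4 = m**2 + 4 = 4 + m**2)
69*k(Q(0), -3) = 69*(4 + (-3)**2) = 69*(4 + 9) = 69*13 = 897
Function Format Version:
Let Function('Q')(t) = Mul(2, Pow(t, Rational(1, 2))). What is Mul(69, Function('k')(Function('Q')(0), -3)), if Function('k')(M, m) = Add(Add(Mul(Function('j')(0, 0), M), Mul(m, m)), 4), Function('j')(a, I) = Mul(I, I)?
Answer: 897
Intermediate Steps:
Function('j')(a, I) = Pow(I, 2)
Function('k')(M, m) = Add(4, Pow(m, 2)) (Function('k')(M, m) = Add(Add(Mul(Pow(0, 2), M), Mul(m, m)), 4) = Add(Add(Mul(0, M), Pow(m, 2)), 4) = Add(Add(0, Pow(m, 2)), 4) = Add(Pow(m, 2), 4) = Add(4, Pow(m, 2)))
Mul(69, Function('k')(Function('Q')(0), -3)) = Mul(69, Add(4, Pow(-3, 2))) = Mul(69, Add(4, 9)) = Mul(69, 13) = 897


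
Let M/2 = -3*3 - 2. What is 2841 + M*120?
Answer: 201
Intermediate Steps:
M = -22 (M = 2*(-3*3 - 2) = 2*(-9 - 2) = 2*(-11) = -22)
2841 + M*120 = 2841 - 22*120 = 2841 - 2640 = 201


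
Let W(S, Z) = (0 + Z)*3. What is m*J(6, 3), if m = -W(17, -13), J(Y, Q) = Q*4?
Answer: 468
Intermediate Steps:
W(S, Z) = 3*Z (W(S, Z) = Z*3 = 3*Z)
J(Y, Q) = 4*Q
m = 39 (m = -3*(-13) = -1*(-39) = 39)
m*J(6, 3) = 39*(4*3) = 39*12 = 468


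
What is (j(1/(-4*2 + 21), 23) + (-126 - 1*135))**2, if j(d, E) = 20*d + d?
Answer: 11370384/169 ≈ 67280.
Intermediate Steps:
j(d, E) = 21*d
(j(1/(-4*2 + 21), 23) + (-126 - 1*135))**2 = (21/(-4*2 + 21) + (-126 - 1*135))**2 = (21/(-8 + 21) + (-126 - 135))**2 = (21/13 - 261)**2 = (-3372/13)**2 = 11370384/169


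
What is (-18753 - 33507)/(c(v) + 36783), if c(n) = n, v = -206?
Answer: -52260/36577 ≈ -1.4288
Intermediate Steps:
(-18753 - 33507)/(c(v) + 36783) = (-18753 - 33507)/(-206 + 36783) = -52260/36577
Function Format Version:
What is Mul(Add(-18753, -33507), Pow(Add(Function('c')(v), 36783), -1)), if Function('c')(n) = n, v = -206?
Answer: Rational(-52260, 36577) ≈ -1.4288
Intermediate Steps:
Mul(Add(-18753, -33507), Pow(Add(Function('c')(v), 36783), -1)) = Mul(Add(-18753, -33507), Pow(Add(-206, 36783), -1)) = Mul(-52260, Pow(36577, -1)) = Mul(-52260, Rational(1, 36577)) = Rational(-52260, 36577)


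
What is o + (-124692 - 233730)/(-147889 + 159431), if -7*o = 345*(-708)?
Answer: 1408369983/40397 ≈ 34863.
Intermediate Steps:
o = 244260/7 (o = -345*(-708)/7 = -1/7*(-244260) = 244260/7 ≈ 34894.)
o + (-124692 - 233730)/(-147889 + 159431) = 244260/7 + (-124692 - 233730)/(-147889 + 159431) = 244260/7 - 358422/11542 = 244260/7 - 358422*1/11542 = 244260/7 - 179211/5771 = 1408369983/40397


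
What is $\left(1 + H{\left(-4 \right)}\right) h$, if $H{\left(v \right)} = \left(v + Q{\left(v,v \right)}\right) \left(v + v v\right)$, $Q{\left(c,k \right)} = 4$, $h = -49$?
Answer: $-49$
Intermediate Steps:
$H{\left(v \right)} = \left(4 + v\right) \left(v + v^{2}\right)$ ($H{\left(v \right)} = \left(v + 4\right) \left(v + v v\right) = \left(4 + v\right) \left(v + v^{2}\right)$)
$\left(1 + H{\left(-4 \right)}\right) h = \left(1 - 4 \left(4 + \left(-4\right)^{2} + 5 \left(-4\right)\right)\right) \left(-49\right) = \left(1 - 4 \left(4 + 16 - 20\right)\right) \left(-49\right) = \left(1 - 0\right) \left(-49\right) = \left(1 + 0\right) \left(-49\right) = 1 \left(-49\right) = -49$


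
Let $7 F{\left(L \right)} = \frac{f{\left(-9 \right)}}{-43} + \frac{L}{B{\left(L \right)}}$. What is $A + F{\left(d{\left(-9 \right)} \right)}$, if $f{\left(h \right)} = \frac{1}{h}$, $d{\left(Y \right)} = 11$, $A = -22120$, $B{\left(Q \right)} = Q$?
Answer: $- \frac{59922692}{2709} \approx -22120.0$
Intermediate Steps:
$F{\left(L \right)} = \frac{388}{2709}$ ($F{\left(L \right)} = \frac{\frac{1}{\left(-9\right) \left(-43\right)} + \frac{L}{L}}{7} = \frac{\left(- \frac{1}{9}\right) \left(- \frac{1}{43}\right) + 1}{7} = \frac{\frac{1}{387} + 1}{7} = \frac{1}{7} \cdot \frac{388}{387} = \frac{388}{2709}$)
$A + F{\left(d{\left(-9 \right)} \right)} = -22120 + \frac{388}{2709} = - \frac{59922692}{2709}$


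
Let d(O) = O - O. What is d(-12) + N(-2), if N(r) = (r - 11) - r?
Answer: -11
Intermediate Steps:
d(O) = 0
N(r) = -11 (N(r) = (-11 + r) - r = -11)
d(-12) + N(-2) = 0 - 11 = -11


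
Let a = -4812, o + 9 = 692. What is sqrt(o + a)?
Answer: I*sqrt(4129) ≈ 64.257*I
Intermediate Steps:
o = 683 (o = -9 + 692 = 683)
sqrt(o + a) = sqrt(683 - 4812) = sqrt(-4129) = I*sqrt(4129)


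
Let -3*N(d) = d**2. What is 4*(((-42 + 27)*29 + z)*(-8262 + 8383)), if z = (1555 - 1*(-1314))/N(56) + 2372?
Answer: 733964825/784 ≈ 9.3618e+5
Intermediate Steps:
N(d) = -d**2/3
z = 7429985/3136 (z = (1555 - 1*(-1314))/((-1/3*56**2)) + 2372 = (1555 + 1314)/((-1/3*3136)) + 2372 = 2869/(-3136/3) + 2372 = 2869*(-3/3136) + 2372 = -8607/3136 + 2372 = 7429985/3136 ≈ 2369.3)
4*(((-42 + 27)*29 + z)*(-8262 + 8383)) = 4*(((-42 + 27)*29 + 7429985/3136)*(-8262 + 8383)) = 4*((-15*29 + 7429985/3136)*121) = 4*((-435 + 7429985/3136)*121) = 4*((6065825/3136)*121) = 4*(733964825/3136) = 733964825/784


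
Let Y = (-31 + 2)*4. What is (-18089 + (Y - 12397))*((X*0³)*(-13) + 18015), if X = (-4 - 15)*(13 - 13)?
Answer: -551295030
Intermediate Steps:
X = 0 (X = -19*0 = 0)
Y = -116 (Y = -29*4 = -116)
(-18089 + (Y - 12397))*((X*0³)*(-13) + 18015) = (-18089 + (-116 - 12397))*((0*0³)*(-13) + 18015) = (-18089 - 12513)*((0*0)*(-13) + 18015) = -30602*(0*(-13) + 18015) = -30602*(0 + 18015) = -30602*18015 = -551295030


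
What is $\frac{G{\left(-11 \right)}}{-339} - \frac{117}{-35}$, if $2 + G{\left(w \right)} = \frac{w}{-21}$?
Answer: $\frac{119144}{35595} \approx 3.3472$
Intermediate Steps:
$G{\left(w \right)} = -2 - \frac{w}{21}$ ($G{\left(w \right)} = -2 + \frac{w}{-21} = -2 + w \left(- \frac{1}{21}\right) = -2 - \frac{w}{21}$)
$\frac{G{\left(-11 \right)}}{-339} - \frac{117}{-35} = \frac{-2 - - \frac{11}{21}}{-339} - \frac{117}{-35} = \left(-2 + \frac{11}{21}\right) \left(- \frac{1}{339}\right) - - \frac{117}{35} = \left(- \frac{31}{21}\right) \left(- \frac{1}{339}\right) + \frac{117}{35} = \frac{31}{7119} + \frac{117}{35} = \frac{119144}{35595}$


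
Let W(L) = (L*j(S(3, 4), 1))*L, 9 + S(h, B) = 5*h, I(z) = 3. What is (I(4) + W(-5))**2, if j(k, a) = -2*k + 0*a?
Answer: 88209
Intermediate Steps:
S(h, B) = -9 + 5*h
j(k, a) = -2*k (j(k, a) = -2*k + 0 = -2*k)
W(L) = -12*L**2 (W(L) = (L*(-2*(-9 + 5*3)))*L = (L*(-2*(-9 + 15)))*L = (L*(-2*6))*L = (L*(-12))*L = (-12*L)*L = -12*L**2)
(I(4) + W(-5))**2 = (3 - 12*(-5)**2)**2 = (3 - 12*25)**2 = (3 - 300)**2 = (-297)**2 = 88209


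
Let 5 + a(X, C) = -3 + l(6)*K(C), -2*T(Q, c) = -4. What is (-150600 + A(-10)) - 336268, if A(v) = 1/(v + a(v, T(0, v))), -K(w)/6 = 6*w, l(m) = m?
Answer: -219090601/450 ≈ -4.8687e+5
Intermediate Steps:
K(w) = -36*w
T(Q, c) = 2 (T(Q, c) = -1/2*(-4) = 2)
a(X, C) = -8 - 216*C (a(X, C) = -5 + (-3 + 6*(-36*C)) = -5 + (-3 - 216*C) = -8 - 216*C)
A(v) = 1/(-440 + v) (A(v) = 1/(v + (-8 - 216*2)) = 1/(v + (-8 - 432)) = 1/(v - 440) = 1/(-440 + v))
(-150600 + A(-10)) - 336268 = (-150600 + 1/(-440 - 10)) - 336268 = (-150600 + 1/(-450)) - 336268 = (-150600 - 1/450) - 336268 = -67770001/450 - 336268 = -219090601/450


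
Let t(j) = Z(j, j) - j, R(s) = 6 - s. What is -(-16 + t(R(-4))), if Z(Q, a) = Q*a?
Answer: -74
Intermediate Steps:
t(j) = j² - j (t(j) = j*j - j = j² - j)
-(-16 + t(R(-4))) = -(-16 + (6 - 1*(-4))*(-1 + (6 - 1*(-4)))) = -(-16 + (6 + 4)*(-1 + (6 + 4))) = -(-16 + 10*(-1 + 10)) = -(-16 + 10*9) = -(-16 + 90) = -1*74 = -74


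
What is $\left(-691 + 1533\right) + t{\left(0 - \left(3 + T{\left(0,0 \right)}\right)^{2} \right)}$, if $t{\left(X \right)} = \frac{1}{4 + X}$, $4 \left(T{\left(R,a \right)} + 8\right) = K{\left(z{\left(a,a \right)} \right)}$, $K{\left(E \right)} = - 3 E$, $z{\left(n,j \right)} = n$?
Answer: $\frac{17681}{21} \approx 841.95$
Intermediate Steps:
$T{\left(R,a \right)} = -8 - \frac{3 a}{4}$ ($T{\left(R,a \right)} = -8 + \frac{\left(-3\right) a}{4} = -8 - \frac{3 a}{4}$)
$\left(-691 + 1533\right) + t{\left(0 - \left(3 + T{\left(0,0 \right)}\right)^{2} \right)} = \left(-691 + 1533\right) + \frac{1}{4 + \left(0 - \left(3 - 8\right)^{2}\right)} = 842 + \frac{1}{4 + \left(0 - \left(3 + \left(-8 + 0\right)\right)^{2}\right)} = 842 + \frac{1}{4 + \left(0 - \left(3 - 8\right)^{2}\right)} = 842 + \frac{1}{4 + \left(0 - \left(-5\right)^{2}\right)} = 842 + \frac{1}{4 + \left(0 - 25\right)} = 842 + \frac{1}{4 - 25} = 842 + \frac{1}{-21} = 842 - \frac{1}{21} = \frac{17681}{21}$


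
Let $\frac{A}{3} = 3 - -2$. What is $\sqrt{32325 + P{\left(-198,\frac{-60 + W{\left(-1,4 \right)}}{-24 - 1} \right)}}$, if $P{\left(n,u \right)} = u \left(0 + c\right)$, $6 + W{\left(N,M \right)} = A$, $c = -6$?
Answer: $\frac{\sqrt{807819}}{5} \approx 179.76$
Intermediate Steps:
$A = 15$ ($A = 3 \left(3 - -2\right) = 3 \left(3 + 2\right) = 3 \cdot 5 = 15$)
$W{\left(N,M \right)} = 9$ ($W{\left(N,M \right)} = -6 + 15 = 9$)
$P{\left(n,u \right)} = - 6 u$ ($P{\left(n,u \right)} = u \left(0 - 6\right) = u \left(-6\right) = - 6 u$)
$\sqrt{32325 + P{\left(-198,\frac{-60 + W{\left(-1,4 \right)}}{-24 - 1} \right)}} = \sqrt{32325 - 6 \frac{-60 + 9}{-24 - 1}} = \sqrt{32325 - 6 \left(- \frac{51}{-25}\right)} = \sqrt{32325 - 6 \left(\left(-51\right) \left(- \frac{1}{25}\right)\right)} = \sqrt{32325 - \frac{306}{25}} = \sqrt{\frac{807819}{25}} = \frac{\sqrt{807819}}{5}$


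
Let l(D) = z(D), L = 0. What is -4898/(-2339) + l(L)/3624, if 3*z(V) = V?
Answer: 4898/2339 ≈ 2.0941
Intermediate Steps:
z(V) = V/3
l(D) = D/3
-4898/(-2339) + l(L)/3624 = -4898/(-2339) + ((1/3)*0)/3624 = -4898*(-1/2339) + 0*(1/3624) = 4898/2339 + 0 = 4898/2339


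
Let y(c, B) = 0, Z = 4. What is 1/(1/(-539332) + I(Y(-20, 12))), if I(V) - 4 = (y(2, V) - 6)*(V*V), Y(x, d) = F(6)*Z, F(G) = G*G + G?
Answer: -539332/91330480881 ≈ -5.9053e-6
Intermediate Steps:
F(G) = G + G² (F(G) = G² + G = G + G²)
Y(x, d) = 168 (Y(x, d) = (6*(1 + 6))*4 = (6*7)*4 = 42*4 = 168)
I(V) = 4 - 6*V² (I(V) = 4 + (0 - 6)*(V*V) = 4 - 6*V²)
1/(1/(-539332) + I(Y(-20, 12))) = 1/(1/(-539332) + (4 - 6*168²)) = 1/(-1/539332 + (4 - 6*28224)) = 1/(-1/539332 + (4 - 169344)) = 1/(-1/539332 - 169340) = 1/(-91330480881/539332) = -539332/91330480881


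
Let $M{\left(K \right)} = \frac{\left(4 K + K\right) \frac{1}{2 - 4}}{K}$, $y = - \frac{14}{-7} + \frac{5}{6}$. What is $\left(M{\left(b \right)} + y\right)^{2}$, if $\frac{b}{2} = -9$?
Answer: $\frac{1}{9} \approx 0.11111$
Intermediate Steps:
$b = -18$ ($b = 2 \left(-9\right) = -18$)
$y = \frac{17}{6}$ ($y = \left(-14\right) \left(- \frac{1}{7}\right) + 5 \cdot \frac{1}{6} = 2 + \frac{5}{6} = \frac{17}{6} \approx 2.8333$)
$M{\left(K \right)} = - \frac{5}{2}$ ($M{\left(K \right)} = \frac{5 K \frac{1}{-2}}{K} = \frac{5 K \left(- \frac{1}{2}\right)}{K} = \frac{\left(- \frac{5}{2}\right) K}{K} = - \frac{5}{2}$)
$\left(M{\left(b \right)} + y\right)^{2} = \left(- \frac{5}{2} + \frac{17}{6}\right)^{2} = \left(\frac{1}{3}\right)^{2} = \frac{1}{9}$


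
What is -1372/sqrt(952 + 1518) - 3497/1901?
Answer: -3497/1901 - 686*sqrt(2470)/1235 ≈ -29.446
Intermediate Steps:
-1372/sqrt(952 + 1518) - 3497/1901 = -1372*sqrt(2470)/2470 - 3497*1/1901 = -686*sqrt(2470)/1235 - 3497/1901 = -3497/1901 - 686*sqrt(2470)/1235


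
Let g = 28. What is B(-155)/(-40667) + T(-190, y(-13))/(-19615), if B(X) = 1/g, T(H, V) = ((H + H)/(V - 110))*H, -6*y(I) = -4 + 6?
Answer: 49326145807/1478585588788 ≈ 0.033360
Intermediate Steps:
y(I) = -⅓ (y(I) = -(-4 + 6)/6 = -⅙*2 = -⅓)
T(H, V) = 2*H²/(-110 + V) (T(H, V) = ((2*H)/(-110 + V))*H = (2*H/(-110 + V))*H = 2*H²/(-110 + V))
B(X) = 1/28
B(-155)/(-40667) + T(-190, y(-13))/(-19615) = (1/28)/(-40667) + (2*(-190)²/(-110 - ⅓))/(-19615) = (1/28)*(-1/40667) + (2*36100/(-331/3))*(-1/19615) = -1/1138676 + (2*36100*(-3/331))*(-1/19615) = -1/1138676 - 216600/331*(-1/19615) = -1/1138676 + 43320/1298513 = 49326145807/1478585588788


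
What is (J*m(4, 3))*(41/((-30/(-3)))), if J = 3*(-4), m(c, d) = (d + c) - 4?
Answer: -738/5 ≈ -147.60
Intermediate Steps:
m(c, d) = -4 + c + d (m(c, d) = (c + d) - 4 = -4 + c + d)
J = -12
(J*m(4, 3))*(41/((-30/(-3)))) = (-12*(-4 + 4 + 3))*(41/((-30/(-3)))) = (-12*3)*(41/((-30*(-⅓)))) = -1476/10 = -36*41/10 = -738/5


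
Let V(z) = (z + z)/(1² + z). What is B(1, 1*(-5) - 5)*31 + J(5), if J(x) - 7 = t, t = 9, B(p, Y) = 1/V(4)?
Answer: 283/8 ≈ 35.375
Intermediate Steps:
V(z) = 2*z/(1 + z) (V(z) = (2*z)/(1 + z) = 2*z/(1 + z))
B(p, Y) = 5/8 (B(p, Y) = 1/(2*4/(1 + 4)) = 1/(2*4/5) = 1/(2*4*(⅕)) = 1/(8/5) = 5/8)
J(x) = 16 (J(x) = 7 + 9 = 16)
B(1, 1*(-5) - 5)*31 + J(5) = (5/8)*31 + 16 = 155/8 + 16 = 283/8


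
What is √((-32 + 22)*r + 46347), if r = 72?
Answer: √45627 ≈ 213.60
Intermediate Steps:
√((-32 + 22)*r + 46347) = √((-32 + 22)*72 + 46347) = √(-10*72 + 46347) = √(-720 + 46347) = √45627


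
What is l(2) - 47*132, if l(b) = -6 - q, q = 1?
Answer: -6211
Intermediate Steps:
l(b) = -7 (l(b) = -6 - 1*1 = -6 - 1 = -7)
l(2) - 47*132 = -7 - 47*132 = -7 - 6204 = -6211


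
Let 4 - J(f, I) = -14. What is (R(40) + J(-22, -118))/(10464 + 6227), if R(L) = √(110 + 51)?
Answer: 18/16691 + √161/16691 ≈ 0.0018386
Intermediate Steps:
R(L) = √161
J(f, I) = 18 (J(f, I) = 4 - 1*(-14) = 4 + 14 = 18)
(R(40) + J(-22, -118))/(10464 + 6227) = (√161 + 18)/(10464 + 6227) = (18 + √161)/16691 = (18 + √161)*(1/16691) = 18/16691 + √161/16691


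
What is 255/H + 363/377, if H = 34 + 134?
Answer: 52373/21112 ≈ 2.4807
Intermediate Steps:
H = 168
255/H + 363/377 = 255/168 + 363/377 = 255*(1/168) + 363*(1/377) = 85/56 + 363/377 = 52373/21112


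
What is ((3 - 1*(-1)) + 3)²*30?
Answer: 1470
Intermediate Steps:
((3 - 1*(-1)) + 3)²*30 = ((3 + 1) + 3)²*30 = (4 + 3)²*30 = 7²*30 = 49*30 = 1470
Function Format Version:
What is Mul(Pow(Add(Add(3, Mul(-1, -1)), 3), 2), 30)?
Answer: 1470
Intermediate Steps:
Mul(Pow(Add(Add(3, Mul(-1, -1)), 3), 2), 30) = Mul(Pow(Add(Add(3, 1), 3), 2), 30) = Mul(Pow(Add(4, 3), 2), 30) = Mul(Pow(7, 2), 30) = Mul(49, 30) = 1470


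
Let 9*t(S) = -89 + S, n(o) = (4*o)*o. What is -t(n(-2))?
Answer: 73/9 ≈ 8.1111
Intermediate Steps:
n(o) = 4*o²
t(S) = -89/9 + S/9 (t(S) = (-89 + S)/9 = -89/9 + S/9)
-t(n(-2)) = -(-89/9 + (4*(-2)²)/9) = -(-89/9 + (4*4)/9) = -(-89/9 + (⅑)*16) = -(-89/9 + 16/9) = -1*(-73/9) = 73/9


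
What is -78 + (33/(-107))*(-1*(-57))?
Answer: -10227/107 ≈ -95.579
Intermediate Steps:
-78 + (33/(-107))*(-1*(-57)) = -78 + (33*(-1/107))*57 = -78 - 33/107*57 = -78 - 1881/107 = -10227/107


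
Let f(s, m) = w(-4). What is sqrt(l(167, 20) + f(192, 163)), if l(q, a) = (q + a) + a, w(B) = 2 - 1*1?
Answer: 4*sqrt(13) ≈ 14.422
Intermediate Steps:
w(B) = 1 (w(B) = 2 - 1 = 1)
f(s, m) = 1
l(q, a) = q + 2*a (l(q, a) = (a + q) + a = q + 2*a)
sqrt(l(167, 20) + f(192, 163)) = sqrt((167 + 2*20) + 1) = sqrt((167 + 40) + 1) = sqrt(207 + 1) = sqrt(208) = 4*sqrt(13)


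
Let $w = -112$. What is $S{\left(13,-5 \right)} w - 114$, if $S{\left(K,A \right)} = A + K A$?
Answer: $7726$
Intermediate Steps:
$S{\left(K,A \right)} = A + A K$
$S{\left(13,-5 \right)} w - 114 = - 5 \left(1 + 13\right) \left(-112\right) - 114 = \left(-5\right) 14 \left(-112\right) - 114 = \left(-70\right) \left(-112\right) - 114 = 7840 - 114 = 7726$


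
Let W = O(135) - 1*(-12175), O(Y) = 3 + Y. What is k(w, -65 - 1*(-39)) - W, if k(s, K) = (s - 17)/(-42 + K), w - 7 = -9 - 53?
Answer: -209303/17 ≈ -12312.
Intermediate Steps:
W = 12313 (W = (3 + 135) - 1*(-12175) = 138 + 12175 = 12313)
w = -55 (w = 7 + (-9 - 53) = 7 - 62 = -55)
k(s, K) = (-17 + s)/(-42 + K)
k(w, -65 - 1*(-39)) - W = (-17 - 55)/(-42 + (-65 - 1*(-39))) - 1*12313 = -72/(-42 + (-65 + 39)) - 12313 = -72/(-42 - 26) - 12313 = -72/(-68) - 12313 = -1/68*(-72) - 12313 = 18/17 - 12313 = -209303/17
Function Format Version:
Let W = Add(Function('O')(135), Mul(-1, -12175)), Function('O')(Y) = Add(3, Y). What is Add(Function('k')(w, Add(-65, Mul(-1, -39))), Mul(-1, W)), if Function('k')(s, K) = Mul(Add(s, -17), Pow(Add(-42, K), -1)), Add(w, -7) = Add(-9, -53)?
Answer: Rational(-209303, 17) ≈ -12312.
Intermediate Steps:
W = 12313 (W = Add(Add(3, 135), Mul(-1, -12175)) = Add(138, 12175) = 12313)
w = -55 (w = Add(7, Add(-9, -53)) = Add(7, -62) = -55)
Function('k')(s, K) = Mul(Pow(Add(-42, K), -1), Add(-17, s)) (Function('k')(s, K) = Mul(Add(-17, s), Pow(Add(-42, K), -1)) = Mul(Pow(Add(-42, K), -1), Add(-17, s)))
Add(Function('k')(w, Add(-65, Mul(-1, -39))), Mul(-1, W)) = Add(Mul(Pow(Add(-42, Add(-65, Mul(-1, -39))), -1), Add(-17, -55)), Mul(-1, 12313)) = Add(Mul(Pow(Add(-42, Add(-65, 39)), -1), -72), -12313) = Add(Mul(Pow(Add(-42, -26), -1), -72), -12313) = Add(Mul(Pow(-68, -1), -72), -12313) = Add(Mul(Rational(-1, 68), -72), -12313) = Add(Rational(18, 17), -12313) = Rational(-209303, 17)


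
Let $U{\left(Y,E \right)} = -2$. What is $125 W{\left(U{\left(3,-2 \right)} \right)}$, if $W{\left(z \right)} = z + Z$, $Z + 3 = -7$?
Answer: $-1500$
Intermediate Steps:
$Z = -10$ ($Z = -3 - 7 = -10$)
$W{\left(z \right)} = -10 + z$ ($W{\left(z \right)} = z - 10 = -10 + z$)
$125 W{\left(U{\left(3,-2 \right)} \right)} = 125 \left(-10 - 2\right) = 125 \left(-12\right) = -1500$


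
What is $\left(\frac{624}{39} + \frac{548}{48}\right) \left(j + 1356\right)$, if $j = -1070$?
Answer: $\frac{47047}{6} \approx 7841.2$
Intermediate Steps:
$\left(\frac{624}{39} + \frac{548}{48}\right) \left(j + 1356\right) = \left(\frac{624}{39} + \frac{548}{48}\right) \left(-1070 + 1356\right) = \left(624 \cdot \frac{1}{39} + 548 \cdot \frac{1}{48}\right) 286 = \left(16 + \frac{137}{12}\right) 286 = \frac{329}{12} \cdot 286 = \frac{47047}{6}$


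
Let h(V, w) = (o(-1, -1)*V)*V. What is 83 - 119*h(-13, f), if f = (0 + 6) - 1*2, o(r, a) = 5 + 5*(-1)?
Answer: 83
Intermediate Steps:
o(r, a) = 0 (o(r, a) = 5 - 5 = 0)
f = 4 (f = 6 - 2 = 4)
h(V, w) = 0 (h(V, w) = (0*V)*V = 0*V = 0)
83 - 119*h(-13, f) = 83 - 119*0 = 83 + 0 = 83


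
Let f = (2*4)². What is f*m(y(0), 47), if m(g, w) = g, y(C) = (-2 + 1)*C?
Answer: 0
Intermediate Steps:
y(C) = -C
f = 64 (f = 8² = 64)
f*m(y(0), 47) = 64*(-1*0) = 64*0 = 0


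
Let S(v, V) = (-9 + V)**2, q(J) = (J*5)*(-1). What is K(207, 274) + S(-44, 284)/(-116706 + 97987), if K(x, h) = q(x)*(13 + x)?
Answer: -4262391925/18719 ≈ -2.2770e+5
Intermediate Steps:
q(J) = -5*J (q(J) = (5*J)*(-1) = -5*J)
K(x, h) = -5*x*(13 + x) (K(x, h) = (-5*x)*(13 + x) = -5*x*(13 + x))
K(207, 274) + S(-44, 284)/(-116706 + 97987) = -5*207*(13 + 207) + (-9 + 284)**2/(-116706 + 97987) = -5*207*220 + 275**2/(-18719) = -227700 + 75625*(-1/18719) = -227700 - 75625/18719 = -4262391925/18719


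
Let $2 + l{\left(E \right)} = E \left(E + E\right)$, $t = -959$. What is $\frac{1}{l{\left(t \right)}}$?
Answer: $\frac{1}{1839360} \approx 5.4367 \cdot 10^{-7}$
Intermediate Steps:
$l{\left(E \right)} = -2 + 2 E^{2}$ ($l{\left(E \right)} = -2 + E \left(E + E\right) = -2 + E 2 E = -2 + 2 E^{2}$)
$\frac{1}{l{\left(t \right)}} = \frac{1}{-2 + 2 \left(-959\right)^{2}} = \frac{1}{-2 + 2 \cdot 919681} = \frac{1}{-2 + 1839362} = \frac{1}{1839360}$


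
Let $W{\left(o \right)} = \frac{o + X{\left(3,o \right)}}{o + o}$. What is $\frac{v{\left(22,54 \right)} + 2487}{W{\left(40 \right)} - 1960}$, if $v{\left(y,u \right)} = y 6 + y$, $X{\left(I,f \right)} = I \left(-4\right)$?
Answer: $- \frac{52820}{39193} \approx -1.3477$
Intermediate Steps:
$X{\left(I,f \right)} = - 4 I$
$W{\left(o \right)} = \frac{-12 + o}{2 o}$ ($W{\left(o \right)} = \frac{o - 12}{o + o} = \frac{o - 12}{2 o} = \left(-12 + o\right) \frac{1}{2 o} = \frac{-12 + o}{2 o}$)
$v{\left(y,u \right)} = 7 y$ ($v{\left(y,u \right)} = 6 y + y = 7 y$)
$\frac{v{\left(22,54 \right)} + 2487}{W{\left(40 \right)} - 1960} = \frac{7 \cdot 22 + 2487}{\frac{-12 + 40}{2 \cdot 40} - 1960} = \frac{154 + 2487}{\frac{1}{2} \cdot \frac{1}{40} \cdot 28 - 1960} = \frac{2641}{\frac{7}{20} - 1960} = \frac{2641}{- \frac{39193}{20}} = 2641 \left(- \frac{20}{39193}\right) = - \frac{52820}{39193}$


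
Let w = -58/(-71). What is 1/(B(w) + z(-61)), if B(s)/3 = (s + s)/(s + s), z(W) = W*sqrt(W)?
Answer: 3/226990 + 61*I*sqrt(61)/226990 ≈ 1.3216e-5 + 0.0020989*I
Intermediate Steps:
z(W) = W**(3/2)
w = 58/71 (w = -58*(-1/71) = 58/71 ≈ 0.81690)
B(s) = 3 (B(s) = 3*((s + s)/(s + s)) = 3*((2*s)/((2*s))) = 3*((2*s)*(1/(2*s))) = 3*1 = 3)
1/(B(w) + z(-61)) = 1/(3 + (-61)**(3/2)) = 1/(3 - 61*I*sqrt(61))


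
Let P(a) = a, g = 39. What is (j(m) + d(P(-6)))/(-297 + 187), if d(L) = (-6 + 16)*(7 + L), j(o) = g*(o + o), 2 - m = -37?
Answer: -1526/55 ≈ -27.745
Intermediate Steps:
m = 39 (m = 2 - 1*(-37) = 2 + 37 = 39)
j(o) = 78*o (j(o) = 39*(o + o) = 39*(2*o) = 78*o)
d(L) = 70 + 10*L (d(L) = 10*(7 + L) = 70 + 10*L)
(j(m) + d(P(-6)))/(-297 + 187) = (78*39 + (70 + 10*(-6)))/(-297 + 187) = (3042 + (70 - 60))/(-110) = (3042 + 10)*(-1/110) = 3052*(-1/110) = -1526/55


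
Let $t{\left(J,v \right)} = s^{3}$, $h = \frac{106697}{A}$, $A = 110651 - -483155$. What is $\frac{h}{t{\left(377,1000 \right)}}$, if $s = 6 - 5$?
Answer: $\frac{106697}{593806} \approx 0.17968$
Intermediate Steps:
$A = 593806$ ($A = 110651 + 483155 = 593806$)
$h = \frac{106697}{593806} \approx 0.17968$
$s = 1$
$t{\left(J,v \right)} = 1$ ($t{\left(J,v \right)} = 1^{3} = 1$)
$\frac{h}{t{\left(377,1000 \right)}} = \frac{106697}{593806 \cdot 1} = \frac{106697}{593806} \cdot 1 = \frac{106697}{593806}$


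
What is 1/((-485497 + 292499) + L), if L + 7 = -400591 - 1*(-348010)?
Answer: -1/245586 ≈ -4.0719e-6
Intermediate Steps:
L = -52588 (L = -7 + (-400591 - 1*(-348010)) = -7 + (-400591 + 348010) = -7 - 52581 = -52588)
1/((-485497 + 292499) + L) = 1/((-485497 + 292499) - 52588) = 1/(-192998 - 52588) = 1/(-245586) = -1/245586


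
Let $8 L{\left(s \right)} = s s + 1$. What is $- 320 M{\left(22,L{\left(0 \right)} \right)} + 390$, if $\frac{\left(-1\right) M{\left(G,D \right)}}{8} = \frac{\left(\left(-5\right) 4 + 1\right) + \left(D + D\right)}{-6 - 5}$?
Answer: $\frac{52290}{11} \approx 4753.6$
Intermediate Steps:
$L{\left(s \right)} = \frac{1}{8} + \frac{s^{2}}{8}$ ($L{\left(s \right)} = \frac{s s + 1}{8} = \frac{s^{2} + 1}{8} = \frac{1 + s^{2}}{8} = \frac{1}{8} + \frac{s^{2}}{8}$)
$M{\left(G,D \right)} = - \frac{152}{11} + \frac{16 D}{11}$ ($M{\left(G,D \right)} = - 8 \frac{\left(\left(-5\right) 4 + 1\right) + \left(D + D\right)}{-6 - 5} = - 8 \frac{\left(-20 + 1\right) + 2 D}{-11} = - 8 \left(-19 + 2 D\right) \left(- \frac{1}{11}\right) = - 8 \left(\frac{19}{11} - \frac{2 D}{11}\right) = - \frac{152}{11} + \frac{16 D}{11}$)
$- 320 M{\left(22,L{\left(0 \right)} \right)} + 390 = - 320 \left(- \frac{152}{11} + \frac{16 \left(\frac{1}{8} + \frac{0^{2}}{8}\right)}{11}\right) + 390 = - 320 \left(- \frac{152}{11} + \frac{16 \left(\frac{1}{8} + \frac{1}{8} \cdot 0\right)}{11}\right) + 390 = - 320 \left(- \frac{152}{11} + \frac{16 \left(\frac{1}{8} + 0\right)}{11}\right) + 390 = - 320 \left(- \frac{152}{11} + \frac{16}{11} \cdot \frac{1}{8}\right) + 390 = - 320 \left(- \frac{152}{11} + \frac{2}{11}\right) + 390 = \left(-320\right) \left(- \frac{150}{11}\right) + 390 = \frac{48000}{11} + 390 = \frac{52290}{11}$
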